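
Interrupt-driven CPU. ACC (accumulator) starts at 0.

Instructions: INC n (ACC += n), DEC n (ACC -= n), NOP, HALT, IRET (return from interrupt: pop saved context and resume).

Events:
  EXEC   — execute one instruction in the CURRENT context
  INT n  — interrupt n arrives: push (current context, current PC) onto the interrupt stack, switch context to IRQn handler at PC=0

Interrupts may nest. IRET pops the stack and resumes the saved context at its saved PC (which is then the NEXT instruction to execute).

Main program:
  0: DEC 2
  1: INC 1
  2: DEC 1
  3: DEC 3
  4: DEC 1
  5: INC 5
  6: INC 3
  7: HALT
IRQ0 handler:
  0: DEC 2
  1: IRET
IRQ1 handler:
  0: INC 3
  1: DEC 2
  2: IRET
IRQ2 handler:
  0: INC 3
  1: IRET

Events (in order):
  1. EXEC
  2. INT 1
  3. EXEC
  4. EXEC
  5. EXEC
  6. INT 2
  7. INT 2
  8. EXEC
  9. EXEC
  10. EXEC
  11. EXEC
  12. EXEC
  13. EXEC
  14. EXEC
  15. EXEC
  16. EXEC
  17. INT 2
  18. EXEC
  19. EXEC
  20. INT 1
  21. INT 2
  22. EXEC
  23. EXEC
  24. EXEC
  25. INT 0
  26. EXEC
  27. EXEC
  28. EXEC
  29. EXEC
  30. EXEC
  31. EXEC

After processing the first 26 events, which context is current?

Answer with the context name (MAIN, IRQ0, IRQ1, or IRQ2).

Event 1 (EXEC): [MAIN] PC=0: DEC 2 -> ACC=-2
Event 2 (INT 1): INT 1 arrives: push (MAIN, PC=1), enter IRQ1 at PC=0 (depth now 1)
Event 3 (EXEC): [IRQ1] PC=0: INC 3 -> ACC=1
Event 4 (EXEC): [IRQ1] PC=1: DEC 2 -> ACC=-1
Event 5 (EXEC): [IRQ1] PC=2: IRET -> resume MAIN at PC=1 (depth now 0)
Event 6 (INT 2): INT 2 arrives: push (MAIN, PC=1), enter IRQ2 at PC=0 (depth now 1)
Event 7 (INT 2): INT 2 arrives: push (IRQ2, PC=0), enter IRQ2 at PC=0 (depth now 2)
Event 8 (EXEC): [IRQ2] PC=0: INC 3 -> ACC=2
Event 9 (EXEC): [IRQ2] PC=1: IRET -> resume IRQ2 at PC=0 (depth now 1)
Event 10 (EXEC): [IRQ2] PC=0: INC 3 -> ACC=5
Event 11 (EXEC): [IRQ2] PC=1: IRET -> resume MAIN at PC=1 (depth now 0)
Event 12 (EXEC): [MAIN] PC=1: INC 1 -> ACC=6
Event 13 (EXEC): [MAIN] PC=2: DEC 1 -> ACC=5
Event 14 (EXEC): [MAIN] PC=3: DEC 3 -> ACC=2
Event 15 (EXEC): [MAIN] PC=4: DEC 1 -> ACC=1
Event 16 (EXEC): [MAIN] PC=5: INC 5 -> ACC=6
Event 17 (INT 2): INT 2 arrives: push (MAIN, PC=6), enter IRQ2 at PC=0 (depth now 1)
Event 18 (EXEC): [IRQ2] PC=0: INC 3 -> ACC=9
Event 19 (EXEC): [IRQ2] PC=1: IRET -> resume MAIN at PC=6 (depth now 0)
Event 20 (INT 1): INT 1 arrives: push (MAIN, PC=6), enter IRQ1 at PC=0 (depth now 1)
Event 21 (INT 2): INT 2 arrives: push (IRQ1, PC=0), enter IRQ2 at PC=0 (depth now 2)
Event 22 (EXEC): [IRQ2] PC=0: INC 3 -> ACC=12
Event 23 (EXEC): [IRQ2] PC=1: IRET -> resume IRQ1 at PC=0 (depth now 1)
Event 24 (EXEC): [IRQ1] PC=0: INC 3 -> ACC=15
Event 25 (INT 0): INT 0 arrives: push (IRQ1, PC=1), enter IRQ0 at PC=0 (depth now 2)
Event 26 (EXEC): [IRQ0] PC=0: DEC 2 -> ACC=13

Answer: IRQ0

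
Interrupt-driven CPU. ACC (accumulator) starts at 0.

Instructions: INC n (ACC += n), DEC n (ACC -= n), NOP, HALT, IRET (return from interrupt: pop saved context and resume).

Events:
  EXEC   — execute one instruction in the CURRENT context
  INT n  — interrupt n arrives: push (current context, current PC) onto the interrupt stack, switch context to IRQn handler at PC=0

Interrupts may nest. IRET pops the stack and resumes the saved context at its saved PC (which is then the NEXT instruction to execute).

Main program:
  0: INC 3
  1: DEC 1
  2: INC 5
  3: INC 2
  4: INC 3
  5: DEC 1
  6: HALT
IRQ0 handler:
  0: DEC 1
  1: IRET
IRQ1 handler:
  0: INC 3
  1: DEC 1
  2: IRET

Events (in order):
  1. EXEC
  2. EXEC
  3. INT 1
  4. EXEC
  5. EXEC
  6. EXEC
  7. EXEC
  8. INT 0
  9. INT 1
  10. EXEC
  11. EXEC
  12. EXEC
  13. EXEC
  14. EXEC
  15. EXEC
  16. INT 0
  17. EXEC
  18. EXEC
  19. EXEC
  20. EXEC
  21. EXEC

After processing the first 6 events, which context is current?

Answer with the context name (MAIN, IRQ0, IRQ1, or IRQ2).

Event 1 (EXEC): [MAIN] PC=0: INC 3 -> ACC=3
Event 2 (EXEC): [MAIN] PC=1: DEC 1 -> ACC=2
Event 3 (INT 1): INT 1 arrives: push (MAIN, PC=2), enter IRQ1 at PC=0 (depth now 1)
Event 4 (EXEC): [IRQ1] PC=0: INC 3 -> ACC=5
Event 5 (EXEC): [IRQ1] PC=1: DEC 1 -> ACC=4
Event 6 (EXEC): [IRQ1] PC=2: IRET -> resume MAIN at PC=2 (depth now 0)

Answer: MAIN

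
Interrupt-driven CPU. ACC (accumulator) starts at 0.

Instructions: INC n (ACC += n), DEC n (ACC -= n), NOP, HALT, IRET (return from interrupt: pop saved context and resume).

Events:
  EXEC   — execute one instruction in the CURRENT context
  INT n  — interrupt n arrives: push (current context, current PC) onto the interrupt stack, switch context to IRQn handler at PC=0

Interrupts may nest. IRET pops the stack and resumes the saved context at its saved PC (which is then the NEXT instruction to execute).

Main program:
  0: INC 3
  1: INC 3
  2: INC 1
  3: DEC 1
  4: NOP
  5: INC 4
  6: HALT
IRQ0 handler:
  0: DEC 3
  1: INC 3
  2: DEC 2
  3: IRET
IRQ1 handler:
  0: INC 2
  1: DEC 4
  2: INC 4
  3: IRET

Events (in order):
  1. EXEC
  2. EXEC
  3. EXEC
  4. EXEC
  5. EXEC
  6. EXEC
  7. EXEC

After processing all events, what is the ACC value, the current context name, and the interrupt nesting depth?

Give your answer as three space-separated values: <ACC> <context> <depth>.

Event 1 (EXEC): [MAIN] PC=0: INC 3 -> ACC=3
Event 2 (EXEC): [MAIN] PC=1: INC 3 -> ACC=6
Event 3 (EXEC): [MAIN] PC=2: INC 1 -> ACC=7
Event 4 (EXEC): [MAIN] PC=3: DEC 1 -> ACC=6
Event 5 (EXEC): [MAIN] PC=4: NOP
Event 6 (EXEC): [MAIN] PC=5: INC 4 -> ACC=10
Event 7 (EXEC): [MAIN] PC=6: HALT

Answer: 10 MAIN 0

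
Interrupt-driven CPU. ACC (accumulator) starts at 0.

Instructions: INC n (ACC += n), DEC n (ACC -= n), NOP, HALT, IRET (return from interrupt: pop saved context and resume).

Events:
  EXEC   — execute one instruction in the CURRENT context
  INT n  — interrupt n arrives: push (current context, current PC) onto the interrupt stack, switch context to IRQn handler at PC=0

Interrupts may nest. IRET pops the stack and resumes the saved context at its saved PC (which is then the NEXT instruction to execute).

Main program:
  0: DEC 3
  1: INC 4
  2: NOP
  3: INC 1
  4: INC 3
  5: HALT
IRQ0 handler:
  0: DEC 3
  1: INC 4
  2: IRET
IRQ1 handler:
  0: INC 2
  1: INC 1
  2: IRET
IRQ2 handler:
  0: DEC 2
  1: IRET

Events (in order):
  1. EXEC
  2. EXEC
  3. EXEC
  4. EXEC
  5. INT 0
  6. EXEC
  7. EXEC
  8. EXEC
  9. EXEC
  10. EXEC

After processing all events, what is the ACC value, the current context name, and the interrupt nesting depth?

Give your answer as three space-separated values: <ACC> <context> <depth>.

Answer: 6 MAIN 0

Derivation:
Event 1 (EXEC): [MAIN] PC=0: DEC 3 -> ACC=-3
Event 2 (EXEC): [MAIN] PC=1: INC 4 -> ACC=1
Event 3 (EXEC): [MAIN] PC=2: NOP
Event 4 (EXEC): [MAIN] PC=3: INC 1 -> ACC=2
Event 5 (INT 0): INT 0 arrives: push (MAIN, PC=4), enter IRQ0 at PC=0 (depth now 1)
Event 6 (EXEC): [IRQ0] PC=0: DEC 3 -> ACC=-1
Event 7 (EXEC): [IRQ0] PC=1: INC 4 -> ACC=3
Event 8 (EXEC): [IRQ0] PC=2: IRET -> resume MAIN at PC=4 (depth now 0)
Event 9 (EXEC): [MAIN] PC=4: INC 3 -> ACC=6
Event 10 (EXEC): [MAIN] PC=5: HALT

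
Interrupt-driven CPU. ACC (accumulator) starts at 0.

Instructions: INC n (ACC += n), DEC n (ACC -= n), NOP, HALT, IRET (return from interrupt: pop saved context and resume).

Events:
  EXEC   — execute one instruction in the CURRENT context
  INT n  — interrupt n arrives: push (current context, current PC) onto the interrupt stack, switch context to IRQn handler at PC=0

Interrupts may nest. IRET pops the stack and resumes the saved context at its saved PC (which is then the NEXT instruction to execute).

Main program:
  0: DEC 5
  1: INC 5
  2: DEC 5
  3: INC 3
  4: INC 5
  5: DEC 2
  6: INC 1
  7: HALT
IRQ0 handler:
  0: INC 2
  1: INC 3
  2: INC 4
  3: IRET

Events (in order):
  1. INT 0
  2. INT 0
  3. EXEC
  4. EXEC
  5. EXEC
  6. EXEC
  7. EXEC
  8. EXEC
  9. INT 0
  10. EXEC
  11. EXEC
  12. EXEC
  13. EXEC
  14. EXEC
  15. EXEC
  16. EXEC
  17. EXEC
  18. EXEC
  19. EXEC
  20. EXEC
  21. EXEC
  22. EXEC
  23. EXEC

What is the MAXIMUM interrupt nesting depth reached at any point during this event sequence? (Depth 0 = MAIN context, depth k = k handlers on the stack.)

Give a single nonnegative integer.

Answer: 2

Derivation:
Event 1 (INT 0): INT 0 arrives: push (MAIN, PC=0), enter IRQ0 at PC=0 (depth now 1) [depth=1]
Event 2 (INT 0): INT 0 arrives: push (IRQ0, PC=0), enter IRQ0 at PC=0 (depth now 2) [depth=2]
Event 3 (EXEC): [IRQ0] PC=0: INC 2 -> ACC=2 [depth=2]
Event 4 (EXEC): [IRQ0] PC=1: INC 3 -> ACC=5 [depth=2]
Event 5 (EXEC): [IRQ0] PC=2: INC 4 -> ACC=9 [depth=2]
Event 6 (EXEC): [IRQ0] PC=3: IRET -> resume IRQ0 at PC=0 (depth now 1) [depth=1]
Event 7 (EXEC): [IRQ0] PC=0: INC 2 -> ACC=11 [depth=1]
Event 8 (EXEC): [IRQ0] PC=1: INC 3 -> ACC=14 [depth=1]
Event 9 (INT 0): INT 0 arrives: push (IRQ0, PC=2), enter IRQ0 at PC=0 (depth now 2) [depth=2]
Event 10 (EXEC): [IRQ0] PC=0: INC 2 -> ACC=16 [depth=2]
Event 11 (EXEC): [IRQ0] PC=1: INC 3 -> ACC=19 [depth=2]
Event 12 (EXEC): [IRQ0] PC=2: INC 4 -> ACC=23 [depth=2]
Event 13 (EXEC): [IRQ0] PC=3: IRET -> resume IRQ0 at PC=2 (depth now 1) [depth=1]
Event 14 (EXEC): [IRQ0] PC=2: INC 4 -> ACC=27 [depth=1]
Event 15 (EXEC): [IRQ0] PC=3: IRET -> resume MAIN at PC=0 (depth now 0) [depth=0]
Event 16 (EXEC): [MAIN] PC=0: DEC 5 -> ACC=22 [depth=0]
Event 17 (EXEC): [MAIN] PC=1: INC 5 -> ACC=27 [depth=0]
Event 18 (EXEC): [MAIN] PC=2: DEC 5 -> ACC=22 [depth=0]
Event 19 (EXEC): [MAIN] PC=3: INC 3 -> ACC=25 [depth=0]
Event 20 (EXEC): [MAIN] PC=4: INC 5 -> ACC=30 [depth=0]
Event 21 (EXEC): [MAIN] PC=5: DEC 2 -> ACC=28 [depth=0]
Event 22 (EXEC): [MAIN] PC=6: INC 1 -> ACC=29 [depth=0]
Event 23 (EXEC): [MAIN] PC=7: HALT [depth=0]
Max depth observed: 2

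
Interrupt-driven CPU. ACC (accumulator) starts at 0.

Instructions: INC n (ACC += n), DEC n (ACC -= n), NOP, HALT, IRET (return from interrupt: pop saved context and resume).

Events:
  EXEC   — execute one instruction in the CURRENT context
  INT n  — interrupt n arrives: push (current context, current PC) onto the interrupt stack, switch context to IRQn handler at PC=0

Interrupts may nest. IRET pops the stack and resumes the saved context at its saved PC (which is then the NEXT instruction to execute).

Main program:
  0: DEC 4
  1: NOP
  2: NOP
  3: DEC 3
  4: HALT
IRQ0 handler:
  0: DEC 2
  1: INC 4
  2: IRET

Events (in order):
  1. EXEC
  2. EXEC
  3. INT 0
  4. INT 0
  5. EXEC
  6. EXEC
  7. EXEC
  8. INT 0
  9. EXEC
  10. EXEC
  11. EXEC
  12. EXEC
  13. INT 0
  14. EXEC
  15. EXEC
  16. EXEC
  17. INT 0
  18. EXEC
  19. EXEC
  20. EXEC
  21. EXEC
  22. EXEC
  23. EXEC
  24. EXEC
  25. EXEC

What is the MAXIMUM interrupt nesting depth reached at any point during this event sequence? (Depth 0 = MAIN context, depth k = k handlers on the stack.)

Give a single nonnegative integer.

Answer: 2

Derivation:
Event 1 (EXEC): [MAIN] PC=0: DEC 4 -> ACC=-4 [depth=0]
Event 2 (EXEC): [MAIN] PC=1: NOP [depth=0]
Event 3 (INT 0): INT 0 arrives: push (MAIN, PC=2), enter IRQ0 at PC=0 (depth now 1) [depth=1]
Event 4 (INT 0): INT 0 arrives: push (IRQ0, PC=0), enter IRQ0 at PC=0 (depth now 2) [depth=2]
Event 5 (EXEC): [IRQ0] PC=0: DEC 2 -> ACC=-6 [depth=2]
Event 6 (EXEC): [IRQ0] PC=1: INC 4 -> ACC=-2 [depth=2]
Event 7 (EXEC): [IRQ0] PC=2: IRET -> resume IRQ0 at PC=0 (depth now 1) [depth=1]
Event 8 (INT 0): INT 0 arrives: push (IRQ0, PC=0), enter IRQ0 at PC=0 (depth now 2) [depth=2]
Event 9 (EXEC): [IRQ0] PC=0: DEC 2 -> ACC=-4 [depth=2]
Event 10 (EXEC): [IRQ0] PC=1: INC 4 -> ACC=0 [depth=2]
Event 11 (EXEC): [IRQ0] PC=2: IRET -> resume IRQ0 at PC=0 (depth now 1) [depth=1]
Event 12 (EXEC): [IRQ0] PC=0: DEC 2 -> ACC=-2 [depth=1]
Event 13 (INT 0): INT 0 arrives: push (IRQ0, PC=1), enter IRQ0 at PC=0 (depth now 2) [depth=2]
Event 14 (EXEC): [IRQ0] PC=0: DEC 2 -> ACC=-4 [depth=2]
Event 15 (EXEC): [IRQ0] PC=1: INC 4 -> ACC=0 [depth=2]
Event 16 (EXEC): [IRQ0] PC=2: IRET -> resume IRQ0 at PC=1 (depth now 1) [depth=1]
Event 17 (INT 0): INT 0 arrives: push (IRQ0, PC=1), enter IRQ0 at PC=0 (depth now 2) [depth=2]
Event 18 (EXEC): [IRQ0] PC=0: DEC 2 -> ACC=-2 [depth=2]
Event 19 (EXEC): [IRQ0] PC=1: INC 4 -> ACC=2 [depth=2]
Event 20 (EXEC): [IRQ0] PC=2: IRET -> resume IRQ0 at PC=1 (depth now 1) [depth=1]
Event 21 (EXEC): [IRQ0] PC=1: INC 4 -> ACC=6 [depth=1]
Event 22 (EXEC): [IRQ0] PC=2: IRET -> resume MAIN at PC=2 (depth now 0) [depth=0]
Event 23 (EXEC): [MAIN] PC=2: NOP [depth=0]
Event 24 (EXEC): [MAIN] PC=3: DEC 3 -> ACC=3 [depth=0]
Event 25 (EXEC): [MAIN] PC=4: HALT [depth=0]
Max depth observed: 2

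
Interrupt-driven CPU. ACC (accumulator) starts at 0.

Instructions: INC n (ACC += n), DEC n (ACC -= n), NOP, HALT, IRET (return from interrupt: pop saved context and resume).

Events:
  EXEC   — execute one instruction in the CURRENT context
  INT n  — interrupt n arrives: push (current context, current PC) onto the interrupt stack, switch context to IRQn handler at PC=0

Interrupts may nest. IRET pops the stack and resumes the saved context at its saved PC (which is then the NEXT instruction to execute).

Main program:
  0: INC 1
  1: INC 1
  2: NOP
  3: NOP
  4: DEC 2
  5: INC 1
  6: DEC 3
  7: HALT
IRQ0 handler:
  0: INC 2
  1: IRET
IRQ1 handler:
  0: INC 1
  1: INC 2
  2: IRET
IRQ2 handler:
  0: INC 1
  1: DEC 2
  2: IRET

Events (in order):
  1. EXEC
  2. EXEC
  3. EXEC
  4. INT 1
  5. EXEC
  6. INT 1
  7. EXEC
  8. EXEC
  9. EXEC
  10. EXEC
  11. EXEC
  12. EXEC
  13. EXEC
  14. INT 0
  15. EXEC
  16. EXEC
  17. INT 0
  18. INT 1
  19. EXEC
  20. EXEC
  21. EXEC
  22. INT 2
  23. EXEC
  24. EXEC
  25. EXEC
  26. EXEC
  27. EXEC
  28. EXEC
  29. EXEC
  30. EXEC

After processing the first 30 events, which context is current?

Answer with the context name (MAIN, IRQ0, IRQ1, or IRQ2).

Event 1 (EXEC): [MAIN] PC=0: INC 1 -> ACC=1
Event 2 (EXEC): [MAIN] PC=1: INC 1 -> ACC=2
Event 3 (EXEC): [MAIN] PC=2: NOP
Event 4 (INT 1): INT 1 arrives: push (MAIN, PC=3), enter IRQ1 at PC=0 (depth now 1)
Event 5 (EXEC): [IRQ1] PC=0: INC 1 -> ACC=3
Event 6 (INT 1): INT 1 arrives: push (IRQ1, PC=1), enter IRQ1 at PC=0 (depth now 2)
Event 7 (EXEC): [IRQ1] PC=0: INC 1 -> ACC=4
Event 8 (EXEC): [IRQ1] PC=1: INC 2 -> ACC=6
Event 9 (EXEC): [IRQ1] PC=2: IRET -> resume IRQ1 at PC=1 (depth now 1)
Event 10 (EXEC): [IRQ1] PC=1: INC 2 -> ACC=8
Event 11 (EXEC): [IRQ1] PC=2: IRET -> resume MAIN at PC=3 (depth now 0)
Event 12 (EXEC): [MAIN] PC=3: NOP
Event 13 (EXEC): [MAIN] PC=4: DEC 2 -> ACC=6
Event 14 (INT 0): INT 0 arrives: push (MAIN, PC=5), enter IRQ0 at PC=0 (depth now 1)
Event 15 (EXEC): [IRQ0] PC=0: INC 2 -> ACC=8
Event 16 (EXEC): [IRQ0] PC=1: IRET -> resume MAIN at PC=5 (depth now 0)
Event 17 (INT 0): INT 0 arrives: push (MAIN, PC=5), enter IRQ0 at PC=0 (depth now 1)
Event 18 (INT 1): INT 1 arrives: push (IRQ0, PC=0), enter IRQ1 at PC=0 (depth now 2)
Event 19 (EXEC): [IRQ1] PC=0: INC 1 -> ACC=9
Event 20 (EXEC): [IRQ1] PC=1: INC 2 -> ACC=11
Event 21 (EXEC): [IRQ1] PC=2: IRET -> resume IRQ0 at PC=0 (depth now 1)
Event 22 (INT 2): INT 2 arrives: push (IRQ0, PC=0), enter IRQ2 at PC=0 (depth now 2)
Event 23 (EXEC): [IRQ2] PC=0: INC 1 -> ACC=12
Event 24 (EXEC): [IRQ2] PC=1: DEC 2 -> ACC=10
Event 25 (EXEC): [IRQ2] PC=2: IRET -> resume IRQ0 at PC=0 (depth now 1)
Event 26 (EXEC): [IRQ0] PC=0: INC 2 -> ACC=12
Event 27 (EXEC): [IRQ0] PC=1: IRET -> resume MAIN at PC=5 (depth now 0)
Event 28 (EXEC): [MAIN] PC=5: INC 1 -> ACC=13
Event 29 (EXEC): [MAIN] PC=6: DEC 3 -> ACC=10
Event 30 (EXEC): [MAIN] PC=7: HALT

Answer: MAIN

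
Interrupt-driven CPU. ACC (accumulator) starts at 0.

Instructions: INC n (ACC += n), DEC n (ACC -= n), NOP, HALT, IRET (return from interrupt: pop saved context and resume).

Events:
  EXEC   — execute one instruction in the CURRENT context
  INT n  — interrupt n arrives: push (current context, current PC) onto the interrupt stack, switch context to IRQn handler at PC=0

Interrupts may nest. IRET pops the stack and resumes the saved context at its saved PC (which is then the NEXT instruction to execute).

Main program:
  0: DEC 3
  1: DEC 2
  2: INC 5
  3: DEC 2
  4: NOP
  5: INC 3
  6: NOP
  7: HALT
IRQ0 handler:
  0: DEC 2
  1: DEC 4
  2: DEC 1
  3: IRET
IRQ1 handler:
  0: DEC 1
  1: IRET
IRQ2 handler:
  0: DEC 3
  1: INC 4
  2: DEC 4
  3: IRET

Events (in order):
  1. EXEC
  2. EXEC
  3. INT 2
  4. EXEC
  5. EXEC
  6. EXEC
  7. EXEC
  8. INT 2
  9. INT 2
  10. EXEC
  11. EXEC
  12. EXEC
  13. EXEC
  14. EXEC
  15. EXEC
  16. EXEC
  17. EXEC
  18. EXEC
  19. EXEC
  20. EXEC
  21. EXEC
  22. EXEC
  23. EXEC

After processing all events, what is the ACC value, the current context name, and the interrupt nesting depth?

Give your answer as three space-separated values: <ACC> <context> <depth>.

Answer: -8 MAIN 0

Derivation:
Event 1 (EXEC): [MAIN] PC=0: DEC 3 -> ACC=-3
Event 2 (EXEC): [MAIN] PC=1: DEC 2 -> ACC=-5
Event 3 (INT 2): INT 2 arrives: push (MAIN, PC=2), enter IRQ2 at PC=0 (depth now 1)
Event 4 (EXEC): [IRQ2] PC=0: DEC 3 -> ACC=-8
Event 5 (EXEC): [IRQ2] PC=1: INC 4 -> ACC=-4
Event 6 (EXEC): [IRQ2] PC=2: DEC 4 -> ACC=-8
Event 7 (EXEC): [IRQ2] PC=3: IRET -> resume MAIN at PC=2 (depth now 0)
Event 8 (INT 2): INT 2 arrives: push (MAIN, PC=2), enter IRQ2 at PC=0 (depth now 1)
Event 9 (INT 2): INT 2 arrives: push (IRQ2, PC=0), enter IRQ2 at PC=0 (depth now 2)
Event 10 (EXEC): [IRQ2] PC=0: DEC 3 -> ACC=-11
Event 11 (EXEC): [IRQ2] PC=1: INC 4 -> ACC=-7
Event 12 (EXEC): [IRQ2] PC=2: DEC 4 -> ACC=-11
Event 13 (EXEC): [IRQ2] PC=3: IRET -> resume IRQ2 at PC=0 (depth now 1)
Event 14 (EXEC): [IRQ2] PC=0: DEC 3 -> ACC=-14
Event 15 (EXEC): [IRQ2] PC=1: INC 4 -> ACC=-10
Event 16 (EXEC): [IRQ2] PC=2: DEC 4 -> ACC=-14
Event 17 (EXEC): [IRQ2] PC=3: IRET -> resume MAIN at PC=2 (depth now 0)
Event 18 (EXEC): [MAIN] PC=2: INC 5 -> ACC=-9
Event 19 (EXEC): [MAIN] PC=3: DEC 2 -> ACC=-11
Event 20 (EXEC): [MAIN] PC=4: NOP
Event 21 (EXEC): [MAIN] PC=5: INC 3 -> ACC=-8
Event 22 (EXEC): [MAIN] PC=6: NOP
Event 23 (EXEC): [MAIN] PC=7: HALT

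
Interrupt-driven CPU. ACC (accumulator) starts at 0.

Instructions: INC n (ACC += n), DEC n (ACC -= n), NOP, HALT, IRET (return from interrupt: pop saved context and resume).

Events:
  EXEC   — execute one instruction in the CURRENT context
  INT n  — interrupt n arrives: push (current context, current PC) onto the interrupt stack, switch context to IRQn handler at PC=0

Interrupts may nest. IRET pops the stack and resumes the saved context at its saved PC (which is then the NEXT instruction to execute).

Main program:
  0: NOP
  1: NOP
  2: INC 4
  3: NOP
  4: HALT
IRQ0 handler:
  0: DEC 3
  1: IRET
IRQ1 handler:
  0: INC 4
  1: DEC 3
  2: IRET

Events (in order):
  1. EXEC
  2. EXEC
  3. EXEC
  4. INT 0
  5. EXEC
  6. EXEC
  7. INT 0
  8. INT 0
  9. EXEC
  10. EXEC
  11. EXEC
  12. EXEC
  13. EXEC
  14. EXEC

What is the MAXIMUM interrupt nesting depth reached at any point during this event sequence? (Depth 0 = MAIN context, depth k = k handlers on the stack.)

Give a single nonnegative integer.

Event 1 (EXEC): [MAIN] PC=0: NOP [depth=0]
Event 2 (EXEC): [MAIN] PC=1: NOP [depth=0]
Event 3 (EXEC): [MAIN] PC=2: INC 4 -> ACC=4 [depth=0]
Event 4 (INT 0): INT 0 arrives: push (MAIN, PC=3), enter IRQ0 at PC=0 (depth now 1) [depth=1]
Event 5 (EXEC): [IRQ0] PC=0: DEC 3 -> ACC=1 [depth=1]
Event 6 (EXEC): [IRQ0] PC=1: IRET -> resume MAIN at PC=3 (depth now 0) [depth=0]
Event 7 (INT 0): INT 0 arrives: push (MAIN, PC=3), enter IRQ0 at PC=0 (depth now 1) [depth=1]
Event 8 (INT 0): INT 0 arrives: push (IRQ0, PC=0), enter IRQ0 at PC=0 (depth now 2) [depth=2]
Event 9 (EXEC): [IRQ0] PC=0: DEC 3 -> ACC=-2 [depth=2]
Event 10 (EXEC): [IRQ0] PC=1: IRET -> resume IRQ0 at PC=0 (depth now 1) [depth=1]
Event 11 (EXEC): [IRQ0] PC=0: DEC 3 -> ACC=-5 [depth=1]
Event 12 (EXEC): [IRQ0] PC=1: IRET -> resume MAIN at PC=3 (depth now 0) [depth=0]
Event 13 (EXEC): [MAIN] PC=3: NOP [depth=0]
Event 14 (EXEC): [MAIN] PC=4: HALT [depth=0]
Max depth observed: 2

Answer: 2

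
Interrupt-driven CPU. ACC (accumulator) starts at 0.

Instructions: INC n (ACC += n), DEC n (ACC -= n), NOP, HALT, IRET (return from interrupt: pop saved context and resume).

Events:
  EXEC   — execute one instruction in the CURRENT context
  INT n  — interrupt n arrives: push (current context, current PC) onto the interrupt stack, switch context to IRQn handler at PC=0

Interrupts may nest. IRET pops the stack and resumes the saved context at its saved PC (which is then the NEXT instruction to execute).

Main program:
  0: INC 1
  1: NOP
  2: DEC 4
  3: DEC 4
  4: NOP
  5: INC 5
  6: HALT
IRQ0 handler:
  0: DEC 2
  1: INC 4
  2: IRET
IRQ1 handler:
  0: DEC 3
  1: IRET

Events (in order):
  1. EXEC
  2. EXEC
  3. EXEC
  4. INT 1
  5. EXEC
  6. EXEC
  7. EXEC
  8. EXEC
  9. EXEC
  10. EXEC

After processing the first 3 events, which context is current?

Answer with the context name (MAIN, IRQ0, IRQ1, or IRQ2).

Event 1 (EXEC): [MAIN] PC=0: INC 1 -> ACC=1
Event 2 (EXEC): [MAIN] PC=1: NOP
Event 3 (EXEC): [MAIN] PC=2: DEC 4 -> ACC=-3

Answer: MAIN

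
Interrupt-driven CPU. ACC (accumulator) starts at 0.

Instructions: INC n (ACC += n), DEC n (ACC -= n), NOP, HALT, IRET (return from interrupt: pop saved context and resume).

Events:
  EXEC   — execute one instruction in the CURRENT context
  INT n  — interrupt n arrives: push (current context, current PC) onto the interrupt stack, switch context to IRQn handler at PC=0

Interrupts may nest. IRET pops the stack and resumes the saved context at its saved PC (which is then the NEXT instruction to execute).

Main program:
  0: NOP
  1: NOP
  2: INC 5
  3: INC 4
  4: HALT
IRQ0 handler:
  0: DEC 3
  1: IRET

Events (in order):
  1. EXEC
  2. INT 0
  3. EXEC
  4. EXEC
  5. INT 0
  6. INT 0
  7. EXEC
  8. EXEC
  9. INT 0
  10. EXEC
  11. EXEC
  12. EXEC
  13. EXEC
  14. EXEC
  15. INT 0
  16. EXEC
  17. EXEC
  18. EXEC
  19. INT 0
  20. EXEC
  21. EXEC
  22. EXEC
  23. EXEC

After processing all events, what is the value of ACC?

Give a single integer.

Answer: -9

Derivation:
Event 1 (EXEC): [MAIN] PC=0: NOP
Event 2 (INT 0): INT 0 arrives: push (MAIN, PC=1), enter IRQ0 at PC=0 (depth now 1)
Event 3 (EXEC): [IRQ0] PC=0: DEC 3 -> ACC=-3
Event 4 (EXEC): [IRQ0] PC=1: IRET -> resume MAIN at PC=1 (depth now 0)
Event 5 (INT 0): INT 0 arrives: push (MAIN, PC=1), enter IRQ0 at PC=0 (depth now 1)
Event 6 (INT 0): INT 0 arrives: push (IRQ0, PC=0), enter IRQ0 at PC=0 (depth now 2)
Event 7 (EXEC): [IRQ0] PC=0: DEC 3 -> ACC=-6
Event 8 (EXEC): [IRQ0] PC=1: IRET -> resume IRQ0 at PC=0 (depth now 1)
Event 9 (INT 0): INT 0 arrives: push (IRQ0, PC=0), enter IRQ0 at PC=0 (depth now 2)
Event 10 (EXEC): [IRQ0] PC=0: DEC 3 -> ACC=-9
Event 11 (EXEC): [IRQ0] PC=1: IRET -> resume IRQ0 at PC=0 (depth now 1)
Event 12 (EXEC): [IRQ0] PC=0: DEC 3 -> ACC=-12
Event 13 (EXEC): [IRQ0] PC=1: IRET -> resume MAIN at PC=1 (depth now 0)
Event 14 (EXEC): [MAIN] PC=1: NOP
Event 15 (INT 0): INT 0 arrives: push (MAIN, PC=2), enter IRQ0 at PC=0 (depth now 1)
Event 16 (EXEC): [IRQ0] PC=0: DEC 3 -> ACC=-15
Event 17 (EXEC): [IRQ0] PC=1: IRET -> resume MAIN at PC=2 (depth now 0)
Event 18 (EXEC): [MAIN] PC=2: INC 5 -> ACC=-10
Event 19 (INT 0): INT 0 arrives: push (MAIN, PC=3), enter IRQ0 at PC=0 (depth now 1)
Event 20 (EXEC): [IRQ0] PC=0: DEC 3 -> ACC=-13
Event 21 (EXEC): [IRQ0] PC=1: IRET -> resume MAIN at PC=3 (depth now 0)
Event 22 (EXEC): [MAIN] PC=3: INC 4 -> ACC=-9
Event 23 (EXEC): [MAIN] PC=4: HALT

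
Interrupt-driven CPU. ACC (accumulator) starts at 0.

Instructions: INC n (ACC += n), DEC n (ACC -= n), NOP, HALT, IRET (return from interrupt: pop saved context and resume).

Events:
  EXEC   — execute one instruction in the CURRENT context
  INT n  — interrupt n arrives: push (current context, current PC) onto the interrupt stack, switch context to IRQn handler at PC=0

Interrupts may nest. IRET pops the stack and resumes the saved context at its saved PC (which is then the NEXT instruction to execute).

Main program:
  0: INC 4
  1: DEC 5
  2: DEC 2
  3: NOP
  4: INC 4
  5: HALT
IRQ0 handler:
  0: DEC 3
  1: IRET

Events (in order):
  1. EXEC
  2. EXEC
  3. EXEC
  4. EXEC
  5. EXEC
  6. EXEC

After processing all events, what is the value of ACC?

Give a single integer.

Event 1 (EXEC): [MAIN] PC=0: INC 4 -> ACC=4
Event 2 (EXEC): [MAIN] PC=1: DEC 5 -> ACC=-1
Event 3 (EXEC): [MAIN] PC=2: DEC 2 -> ACC=-3
Event 4 (EXEC): [MAIN] PC=3: NOP
Event 5 (EXEC): [MAIN] PC=4: INC 4 -> ACC=1
Event 6 (EXEC): [MAIN] PC=5: HALT

Answer: 1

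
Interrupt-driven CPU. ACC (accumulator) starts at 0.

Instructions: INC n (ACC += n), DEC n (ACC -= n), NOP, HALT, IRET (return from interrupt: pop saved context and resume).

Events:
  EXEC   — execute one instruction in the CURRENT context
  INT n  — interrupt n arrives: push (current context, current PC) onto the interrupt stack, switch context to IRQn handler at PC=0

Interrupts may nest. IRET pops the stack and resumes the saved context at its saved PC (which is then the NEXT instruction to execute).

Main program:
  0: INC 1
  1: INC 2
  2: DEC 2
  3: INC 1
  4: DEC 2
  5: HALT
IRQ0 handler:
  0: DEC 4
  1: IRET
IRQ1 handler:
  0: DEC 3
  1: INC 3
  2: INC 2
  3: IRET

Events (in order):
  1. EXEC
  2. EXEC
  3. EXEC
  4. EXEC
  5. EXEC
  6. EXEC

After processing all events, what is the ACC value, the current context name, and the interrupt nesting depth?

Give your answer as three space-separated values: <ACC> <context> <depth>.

Event 1 (EXEC): [MAIN] PC=0: INC 1 -> ACC=1
Event 2 (EXEC): [MAIN] PC=1: INC 2 -> ACC=3
Event 3 (EXEC): [MAIN] PC=2: DEC 2 -> ACC=1
Event 4 (EXEC): [MAIN] PC=3: INC 1 -> ACC=2
Event 5 (EXEC): [MAIN] PC=4: DEC 2 -> ACC=0
Event 6 (EXEC): [MAIN] PC=5: HALT

Answer: 0 MAIN 0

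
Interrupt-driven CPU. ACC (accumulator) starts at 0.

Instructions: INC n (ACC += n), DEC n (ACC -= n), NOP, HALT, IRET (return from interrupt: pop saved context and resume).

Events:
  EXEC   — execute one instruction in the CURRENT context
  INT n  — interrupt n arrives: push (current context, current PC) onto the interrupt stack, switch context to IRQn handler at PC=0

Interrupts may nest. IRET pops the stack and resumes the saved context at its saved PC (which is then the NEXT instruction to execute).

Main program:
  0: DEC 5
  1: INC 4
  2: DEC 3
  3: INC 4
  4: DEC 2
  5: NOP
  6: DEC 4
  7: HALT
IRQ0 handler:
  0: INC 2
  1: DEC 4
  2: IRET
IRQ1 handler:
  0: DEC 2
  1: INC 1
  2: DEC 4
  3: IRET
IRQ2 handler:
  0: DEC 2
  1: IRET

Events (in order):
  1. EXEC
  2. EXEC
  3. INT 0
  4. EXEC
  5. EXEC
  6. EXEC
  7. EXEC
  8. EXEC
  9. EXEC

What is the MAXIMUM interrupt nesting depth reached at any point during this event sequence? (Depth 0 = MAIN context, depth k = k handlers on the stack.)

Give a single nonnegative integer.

Event 1 (EXEC): [MAIN] PC=0: DEC 5 -> ACC=-5 [depth=0]
Event 2 (EXEC): [MAIN] PC=1: INC 4 -> ACC=-1 [depth=0]
Event 3 (INT 0): INT 0 arrives: push (MAIN, PC=2), enter IRQ0 at PC=0 (depth now 1) [depth=1]
Event 4 (EXEC): [IRQ0] PC=0: INC 2 -> ACC=1 [depth=1]
Event 5 (EXEC): [IRQ0] PC=1: DEC 4 -> ACC=-3 [depth=1]
Event 6 (EXEC): [IRQ0] PC=2: IRET -> resume MAIN at PC=2 (depth now 0) [depth=0]
Event 7 (EXEC): [MAIN] PC=2: DEC 3 -> ACC=-6 [depth=0]
Event 8 (EXEC): [MAIN] PC=3: INC 4 -> ACC=-2 [depth=0]
Event 9 (EXEC): [MAIN] PC=4: DEC 2 -> ACC=-4 [depth=0]
Max depth observed: 1

Answer: 1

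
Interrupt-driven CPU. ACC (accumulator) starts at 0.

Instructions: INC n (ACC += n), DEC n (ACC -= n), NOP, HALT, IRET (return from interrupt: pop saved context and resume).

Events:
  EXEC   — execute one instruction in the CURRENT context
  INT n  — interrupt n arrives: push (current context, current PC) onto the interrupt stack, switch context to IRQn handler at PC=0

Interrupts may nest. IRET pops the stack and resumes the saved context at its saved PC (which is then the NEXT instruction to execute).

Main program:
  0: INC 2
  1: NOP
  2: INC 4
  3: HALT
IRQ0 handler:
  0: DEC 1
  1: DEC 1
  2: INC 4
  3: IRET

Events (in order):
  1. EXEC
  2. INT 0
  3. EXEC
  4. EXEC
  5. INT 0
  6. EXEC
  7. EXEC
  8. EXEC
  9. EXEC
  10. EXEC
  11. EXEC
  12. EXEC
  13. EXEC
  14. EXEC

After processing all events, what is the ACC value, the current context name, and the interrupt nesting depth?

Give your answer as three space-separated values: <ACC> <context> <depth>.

Event 1 (EXEC): [MAIN] PC=0: INC 2 -> ACC=2
Event 2 (INT 0): INT 0 arrives: push (MAIN, PC=1), enter IRQ0 at PC=0 (depth now 1)
Event 3 (EXEC): [IRQ0] PC=0: DEC 1 -> ACC=1
Event 4 (EXEC): [IRQ0] PC=1: DEC 1 -> ACC=0
Event 5 (INT 0): INT 0 arrives: push (IRQ0, PC=2), enter IRQ0 at PC=0 (depth now 2)
Event 6 (EXEC): [IRQ0] PC=0: DEC 1 -> ACC=-1
Event 7 (EXEC): [IRQ0] PC=1: DEC 1 -> ACC=-2
Event 8 (EXEC): [IRQ0] PC=2: INC 4 -> ACC=2
Event 9 (EXEC): [IRQ0] PC=3: IRET -> resume IRQ0 at PC=2 (depth now 1)
Event 10 (EXEC): [IRQ0] PC=2: INC 4 -> ACC=6
Event 11 (EXEC): [IRQ0] PC=3: IRET -> resume MAIN at PC=1 (depth now 0)
Event 12 (EXEC): [MAIN] PC=1: NOP
Event 13 (EXEC): [MAIN] PC=2: INC 4 -> ACC=10
Event 14 (EXEC): [MAIN] PC=3: HALT

Answer: 10 MAIN 0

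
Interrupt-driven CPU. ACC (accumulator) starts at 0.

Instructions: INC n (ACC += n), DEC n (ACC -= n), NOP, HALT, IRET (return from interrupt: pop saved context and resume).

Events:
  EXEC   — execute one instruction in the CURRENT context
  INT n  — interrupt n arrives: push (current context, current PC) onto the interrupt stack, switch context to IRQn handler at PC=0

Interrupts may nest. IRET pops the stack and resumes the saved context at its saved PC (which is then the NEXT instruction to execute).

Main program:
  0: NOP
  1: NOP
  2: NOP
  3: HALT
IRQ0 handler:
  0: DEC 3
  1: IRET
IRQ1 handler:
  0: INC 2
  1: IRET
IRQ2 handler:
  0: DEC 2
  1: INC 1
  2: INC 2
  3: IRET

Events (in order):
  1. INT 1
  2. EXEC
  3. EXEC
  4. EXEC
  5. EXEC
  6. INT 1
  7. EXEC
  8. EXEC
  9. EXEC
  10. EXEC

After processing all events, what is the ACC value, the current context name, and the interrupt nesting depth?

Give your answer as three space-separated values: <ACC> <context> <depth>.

Answer: 4 MAIN 0

Derivation:
Event 1 (INT 1): INT 1 arrives: push (MAIN, PC=0), enter IRQ1 at PC=0 (depth now 1)
Event 2 (EXEC): [IRQ1] PC=0: INC 2 -> ACC=2
Event 3 (EXEC): [IRQ1] PC=1: IRET -> resume MAIN at PC=0 (depth now 0)
Event 4 (EXEC): [MAIN] PC=0: NOP
Event 5 (EXEC): [MAIN] PC=1: NOP
Event 6 (INT 1): INT 1 arrives: push (MAIN, PC=2), enter IRQ1 at PC=0 (depth now 1)
Event 7 (EXEC): [IRQ1] PC=0: INC 2 -> ACC=4
Event 8 (EXEC): [IRQ1] PC=1: IRET -> resume MAIN at PC=2 (depth now 0)
Event 9 (EXEC): [MAIN] PC=2: NOP
Event 10 (EXEC): [MAIN] PC=3: HALT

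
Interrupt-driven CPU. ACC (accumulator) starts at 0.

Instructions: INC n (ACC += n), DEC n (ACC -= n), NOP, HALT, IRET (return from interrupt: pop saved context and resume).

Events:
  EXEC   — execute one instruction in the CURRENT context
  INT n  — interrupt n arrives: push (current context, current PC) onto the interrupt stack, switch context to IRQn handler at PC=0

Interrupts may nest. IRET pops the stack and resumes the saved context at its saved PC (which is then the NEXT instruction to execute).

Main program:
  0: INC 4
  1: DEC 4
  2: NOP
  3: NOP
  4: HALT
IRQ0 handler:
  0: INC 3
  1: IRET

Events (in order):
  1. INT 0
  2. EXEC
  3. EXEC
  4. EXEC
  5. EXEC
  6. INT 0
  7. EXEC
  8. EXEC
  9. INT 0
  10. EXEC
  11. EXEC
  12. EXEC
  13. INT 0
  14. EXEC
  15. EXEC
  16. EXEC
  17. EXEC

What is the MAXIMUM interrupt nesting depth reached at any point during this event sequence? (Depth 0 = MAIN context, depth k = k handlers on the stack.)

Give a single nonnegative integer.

Answer: 1

Derivation:
Event 1 (INT 0): INT 0 arrives: push (MAIN, PC=0), enter IRQ0 at PC=0 (depth now 1) [depth=1]
Event 2 (EXEC): [IRQ0] PC=0: INC 3 -> ACC=3 [depth=1]
Event 3 (EXEC): [IRQ0] PC=1: IRET -> resume MAIN at PC=0 (depth now 0) [depth=0]
Event 4 (EXEC): [MAIN] PC=0: INC 4 -> ACC=7 [depth=0]
Event 5 (EXEC): [MAIN] PC=1: DEC 4 -> ACC=3 [depth=0]
Event 6 (INT 0): INT 0 arrives: push (MAIN, PC=2), enter IRQ0 at PC=0 (depth now 1) [depth=1]
Event 7 (EXEC): [IRQ0] PC=0: INC 3 -> ACC=6 [depth=1]
Event 8 (EXEC): [IRQ0] PC=1: IRET -> resume MAIN at PC=2 (depth now 0) [depth=0]
Event 9 (INT 0): INT 0 arrives: push (MAIN, PC=2), enter IRQ0 at PC=0 (depth now 1) [depth=1]
Event 10 (EXEC): [IRQ0] PC=0: INC 3 -> ACC=9 [depth=1]
Event 11 (EXEC): [IRQ0] PC=1: IRET -> resume MAIN at PC=2 (depth now 0) [depth=0]
Event 12 (EXEC): [MAIN] PC=2: NOP [depth=0]
Event 13 (INT 0): INT 0 arrives: push (MAIN, PC=3), enter IRQ0 at PC=0 (depth now 1) [depth=1]
Event 14 (EXEC): [IRQ0] PC=0: INC 3 -> ACC=12 [depth=1]
Event 15 (EXEC): [IRQ0] PC=1: IRET -> resume MAIN at PC=3 (depth now 0) [depth=0]
Event 16 (EXEC): [MAIN] PC=3: NOP [depth=0]
Event 17 (EXEC): [MAIN] PC=4: HALT [depth=0]
Max depth observed: 1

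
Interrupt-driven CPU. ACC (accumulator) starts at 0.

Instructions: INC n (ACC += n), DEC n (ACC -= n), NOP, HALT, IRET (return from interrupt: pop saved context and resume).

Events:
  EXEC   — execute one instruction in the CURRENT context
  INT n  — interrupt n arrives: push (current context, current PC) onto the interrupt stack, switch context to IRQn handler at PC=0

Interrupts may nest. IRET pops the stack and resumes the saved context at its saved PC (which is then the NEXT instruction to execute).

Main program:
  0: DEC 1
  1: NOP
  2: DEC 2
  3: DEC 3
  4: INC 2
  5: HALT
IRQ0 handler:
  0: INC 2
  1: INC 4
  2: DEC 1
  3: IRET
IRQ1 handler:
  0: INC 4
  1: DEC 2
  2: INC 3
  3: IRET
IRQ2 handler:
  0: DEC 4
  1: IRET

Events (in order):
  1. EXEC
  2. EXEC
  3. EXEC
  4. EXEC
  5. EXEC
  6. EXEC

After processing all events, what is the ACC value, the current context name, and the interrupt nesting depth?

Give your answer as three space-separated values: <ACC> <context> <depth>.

Answer: -4 MAIN 0

Derivation:
Event 1 (EXEC): [MAIN] PC=0: DEC 1 -> ACC=-1
Event 2 (EXEC): [MAIN] PC=1: NOP
Event 3 (EXEC): [MAIN] PC=2: DEC 2 -> ACC=-3
Event 4 (EXEC): [MAIN] PC=3: DEC 3 -> ACC=-6
Event 5 (EXEC): [MAIN] PC=4: INC 2 -> ACC=-4
Event 6 (EXEC): [MAIN] PC=5: HALT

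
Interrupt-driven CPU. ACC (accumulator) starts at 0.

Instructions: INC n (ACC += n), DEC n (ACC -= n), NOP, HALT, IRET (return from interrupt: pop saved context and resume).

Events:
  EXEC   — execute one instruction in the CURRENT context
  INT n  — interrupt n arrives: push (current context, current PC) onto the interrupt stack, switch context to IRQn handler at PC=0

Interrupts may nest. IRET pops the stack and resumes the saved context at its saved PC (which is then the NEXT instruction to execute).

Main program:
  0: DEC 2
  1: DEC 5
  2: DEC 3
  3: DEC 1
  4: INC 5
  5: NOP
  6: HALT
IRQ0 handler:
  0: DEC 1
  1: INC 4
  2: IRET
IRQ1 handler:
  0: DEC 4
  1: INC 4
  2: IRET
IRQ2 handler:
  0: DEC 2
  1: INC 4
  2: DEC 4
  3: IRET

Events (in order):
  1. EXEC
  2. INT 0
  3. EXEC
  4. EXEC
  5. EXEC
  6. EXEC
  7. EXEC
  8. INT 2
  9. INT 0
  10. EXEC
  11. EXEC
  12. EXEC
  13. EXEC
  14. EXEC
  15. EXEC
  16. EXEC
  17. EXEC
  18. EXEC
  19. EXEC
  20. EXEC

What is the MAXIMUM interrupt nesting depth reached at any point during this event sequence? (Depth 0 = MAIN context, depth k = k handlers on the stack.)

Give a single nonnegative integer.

Answer: 2

Derivation:
Event 1 (EXEC): [MAIN] PC=0: DEC 2 -> ACC=-2 [depth=0]
Event 2 (INT 0): INT 0 arrives: push (MAIN, PC=1), enter IRQ0 at PC=0 (depth now 1) [depth=1]
Event 3 (EXEC): [IRQ0] PC=0: DEC 1 -> ACC=-3 [depth=1]
Event 4 (EXEC): [IRQ0] PC=1: INC 4 -> ACC=1 [depth=1]
Event 5 (EXEC): [IRQ0] PC=2: IRET -> resume MAIN at PC=1 (depth now 0) [depth=0]
Event 6 (EXEC): [MAIN] PC=1: DEC 5 -> ACC=-4 [depth=0]
Event 7 (EXEC): [MAIN] PC=2: DEC 3 -> ACC=-7 [depth=0]
Event 8 (INT 2): INT 2 arrives: push (MAIN, PC=3), enter IRQ2 at PC=0 (depth now 1) [depth=1]
Event 9 (INT 0): INT 0 arrives: push (IRQ2, PC=0), enter IRQ0 at PC=0 (depth now 2) [depth=2]
Event 10 (EXEC): [IRQ0] PC=0: DEC 1 -> ACC=-8 [depth=2]
Event 11 (EXEC): [IRQ0] PC=1: INC 4 -> ACC=-4 [depth=2]
Event 12 (EXEC): [IRQ0] PC=2: IRET -> resume IRQ2 at PC=0 (depth now 1) [depth=1]
Event 13 (EXEC): [IRQ2] PC=0: DEC 2 -> ACC=-6 [depth=1]
Event 14 (EXEC): [IRQ2] PC=1: INC 4 -> ACC=-2 [depth=1]
Event 15 (EXEC): [IRQ2] PC=2: DEC 4 -> ACC=-6 [depth=1]
Event 16 (EXEC): [IRQ2] PC=3: IRET -> resume MAIN at PC=3 (depth now 0) [depth=0]
Event 17 (EXEC): [MAIN] PC=3: DEC 1 -> ACC=-7 [depth=0]
Event 18 (EXEC): [MAIN] PC=4: INC 5 -> ACC=-2 [depth=0]
Event 19 (EXEC): [MAIN] PC=5: NOP [depth=0]
Event 20 (EXEC): [MAIN] PC=6: HALT [depth=0]
Max depth observed: 2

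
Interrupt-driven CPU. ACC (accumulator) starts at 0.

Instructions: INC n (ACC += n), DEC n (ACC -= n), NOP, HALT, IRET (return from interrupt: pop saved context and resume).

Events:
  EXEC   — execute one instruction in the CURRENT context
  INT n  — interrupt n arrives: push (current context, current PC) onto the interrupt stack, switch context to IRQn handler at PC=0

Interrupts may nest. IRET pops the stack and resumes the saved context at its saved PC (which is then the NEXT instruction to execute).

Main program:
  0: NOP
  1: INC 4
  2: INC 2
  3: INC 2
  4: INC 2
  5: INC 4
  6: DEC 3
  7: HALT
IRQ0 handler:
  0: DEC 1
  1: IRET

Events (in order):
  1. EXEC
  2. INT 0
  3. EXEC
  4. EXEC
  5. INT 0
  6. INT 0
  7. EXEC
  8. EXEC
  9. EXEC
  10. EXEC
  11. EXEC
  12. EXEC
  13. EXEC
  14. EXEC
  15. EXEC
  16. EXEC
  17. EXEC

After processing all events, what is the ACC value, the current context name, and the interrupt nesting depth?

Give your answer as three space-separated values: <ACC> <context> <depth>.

Event 1 (EXEC): [MAIN] PC=0: NOP
Event 2 (INT 0): INT 0 arrives: push (MAIN, PC=1), enter IRQ0 at PC=0 (depth now 1)
Event 3 (EXEC): [IRQ0] PC=0: DEC 1 -> ACC=-1
Event 4 (EXEC): [IRQ0] PC=1: IRET -> resume MAIN at PC=1 (depth now 0)
Event 5 (INT 0): INT 0 arrives: push (MAIN, PC=1), enter IRQ0 at PC=0 (depth now 1)
Event 6 (INT 0): INT 0 arrives: push (IRQ0, PC=0), enter IRQ0 at PC=0 (depth now 2)
Event 7 (EXEC): [IRQ0] PC=0: DEC 1 -> ACC=-2
Event 8 (EXEC): [IRQ0] PC=1: IRET -> resume IRQ0 at PC=0 (depth now 1)
Event 9 (EXEC): [IRQ0] PC=0: DEC 1 -> ACC=-3
Event 10 (EXEC): [IRQ0] PC=1: IRET -> resume MAIN at PC=1 (depth now 0)
Event 11 (EXEC): [MAIN] PC=1: INC 4 -> ACC=1
Event 12 (EXEC): [MAIN] PC=2: INC 2 -> ACC=3
Event 13 (EXEC): [MAIN] PC=3: INC 2 -> ACC=5
Event 14 (EXEC): [MAIN] PC=4: INC 2 -> ACC=7
Event 15 (EXEC): [MAIN] PC=5: INC 4 -> ACC=11
Event 16 (EXEC): [MAIN] PC=6: DEC 3 -> ACC=8
Event 17 (EXEC): [MAIN] PC=7: HALT

Answer: 8 MAIN 0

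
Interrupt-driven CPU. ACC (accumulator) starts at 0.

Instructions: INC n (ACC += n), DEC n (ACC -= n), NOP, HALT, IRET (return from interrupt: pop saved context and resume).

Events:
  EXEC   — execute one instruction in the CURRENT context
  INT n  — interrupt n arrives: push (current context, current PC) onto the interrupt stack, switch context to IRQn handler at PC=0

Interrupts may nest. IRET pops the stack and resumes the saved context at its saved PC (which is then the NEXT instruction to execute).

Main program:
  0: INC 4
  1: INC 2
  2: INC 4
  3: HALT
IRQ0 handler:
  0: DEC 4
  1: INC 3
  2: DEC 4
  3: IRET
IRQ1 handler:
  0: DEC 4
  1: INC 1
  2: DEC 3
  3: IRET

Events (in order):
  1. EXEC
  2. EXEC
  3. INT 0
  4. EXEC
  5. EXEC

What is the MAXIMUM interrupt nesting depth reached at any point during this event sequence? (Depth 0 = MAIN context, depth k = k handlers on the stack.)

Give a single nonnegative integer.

Event 1 (EXEC): [MAIN] PC=0: INC 4 -> ACC=4 [depth=0]
Event 2 (EXEC): [MAIN] PC=1: INC 2 -> ACC=6 [depth=0]
Event 3 (INT 0): INT 0 arrives: push (MAIN, PC=2), enter IRQ0 at PC=0 (depth now 1) [depth=1]
Event 4 (EXEC): [IRQ0] PC=0: DEC 4 -> ACC=2 [depth=1]
Event 5 (EXEC): [IRQ0] PC=1: INC 3 -> ACC=5 [depth=1]
Max depth observed: 1

Answer: 1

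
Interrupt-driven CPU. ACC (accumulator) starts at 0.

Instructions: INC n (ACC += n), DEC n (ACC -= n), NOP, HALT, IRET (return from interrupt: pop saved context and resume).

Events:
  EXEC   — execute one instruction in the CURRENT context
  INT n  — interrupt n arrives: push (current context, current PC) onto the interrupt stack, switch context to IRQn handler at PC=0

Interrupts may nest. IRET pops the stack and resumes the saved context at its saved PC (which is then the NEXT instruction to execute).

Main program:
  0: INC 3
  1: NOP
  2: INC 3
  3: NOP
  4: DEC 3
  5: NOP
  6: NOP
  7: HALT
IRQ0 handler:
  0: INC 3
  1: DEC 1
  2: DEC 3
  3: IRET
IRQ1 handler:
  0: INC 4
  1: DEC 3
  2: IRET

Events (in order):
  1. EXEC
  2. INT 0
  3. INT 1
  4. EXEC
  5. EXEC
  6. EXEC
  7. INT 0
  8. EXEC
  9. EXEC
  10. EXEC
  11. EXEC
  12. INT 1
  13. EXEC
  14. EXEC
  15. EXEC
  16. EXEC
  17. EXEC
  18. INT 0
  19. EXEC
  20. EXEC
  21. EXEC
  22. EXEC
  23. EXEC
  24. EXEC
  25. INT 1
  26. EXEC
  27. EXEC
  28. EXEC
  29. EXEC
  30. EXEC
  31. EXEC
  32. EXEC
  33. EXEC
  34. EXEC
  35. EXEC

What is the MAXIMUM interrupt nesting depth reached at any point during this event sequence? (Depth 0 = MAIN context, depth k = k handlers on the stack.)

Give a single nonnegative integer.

Event 1 (EXEC): [MAIN] PC=0: INC 3 -> ACC=3 [depth=0]
Event 2 (INT 0): INT 0 arrives: push (MAIN, PC=1), enter IRQ0 at PC=0 (depth now 1) [depth=1]
Event 3 (INT 1): INT 1 arrives: push (IRQ0, PC=0), enter IRQ1 at PC=0 (depth now 2) [depth=2]
Event 4 (EXEC): [IRQ1] PC=0: INC 4 -> ACC=7 [depth=2]
Event 5 (EXEC): [IRQ1] PC=1: DEC 3 -> ACC=4 [depth=2]
Event 6 (EXEC): [IRQ1] PC=2: IRET -> resume IRQ0 at PC=0 (depth now 1) [depth=1]
Event 7 (INT 0): INT 0 arrives: push (IRQ0, PC=0), enter IRQ0 at PC=0 (depth now 2) [depth=2]
Event 8 (EXEC): [IRQ0] PC=0: INC 3 -> ACC=7 [depth=2]
Event 9 (EXEC): [IRQ0] PC=1: DEC 1 -> ACC=6 [depth=2]
Event 10 (EXEC): [IRQ0] PC=2: DEC 3 -> ACC=3 [depth=2]
Event 11 (EXEC): [IRQ0] PC=3: IRET -> resume IRQ0 at PC=0 (depth now 1) [depth=1]
Event 12 (INT 1): INT 1 arrives: push (IRQ0, PC=0), enter IRQ1 at PC=0 (depth now 2) [depth=2]
Event 13 (EXEC): [IRQ1] PC=0: INC 4 -> ACC=7 [depth=2]
Event 14 (EXEC): [IRQ1] PC=1: DEC 3 -> ACC=4 [depth=2]
Event 15 (EXEC): [IRQ1] PC=2: IRET -> resume IRQ0 at PC=0 (depth now 1) [depth=1]
Event 16 (EXEC): [IRQ0] PC=0: INC 3 -> ACC=7 [depth=1]
Event 17 (EXEC): [IRQ0] PC=1: DEC 1 -> ACC=6 [depth=1]
Event 18 (INT 0): INT 0 arrives: push (IRQ0, PC=2), enter IRQ0 at PC=0 (depth now 2) [depth=2]
Event 19 (EXEC): [IRQ0] PC=0: INC 3 -> ACC=9 [depth=2]
Event 20 (EXEC): [IRQ0] PC=1: DEC 1 -> ACC=8 [depth=2]
Event 21 (EXEC): [IRQ0] PC=2: DEC 3 -> ACC=5 [depth=2]
Event 22 (EXEC): [IRQ0] PC=3: IRET -> resume IRQ0 at PC=2 (depth now 1) [depth=1]
Event 23 (EXEC): [IRQ0] PC=2: DEC 3 -> ACC=2 [depth=1]
Event 24 (EXEC): [IRQ0] PC=3: IRET -> resume MAIN at PC=1 (depth now 0) [depth=0]
Event 25 (INT 1): INT 1 arrives: push (MAIN, PC=1), enter IRQ1 at PC=0 (depth now 1) [depth=1]
Event 26 (EXEC): [IRQ1] PC=0: INC 4 -> ACC=6 [depth=1]
Event 27 (EXEC): [IRQ1] PC=1: DEC 3 -> ACC=3 [depth=1]
Event 28 (EXEC): [IRQ1] PC=2: IRET -> resume MAIN at PC=1 (depth now 0) [depth=0]
Event 29 (EXEC): [MAIN] PC=1: NOP [depth=0]
Event 30 (EXEC): [MAIN] PC=2: INC 3 -> ACC=6 [depth=0]
Event 31 (EXEC): [MAIN] PC=3: NOP [depth=0]
Event 32 (EXEC): [MAIN] PC=4: DEC 3 -> ACC=3 [depth=0]
Event 33 (EXEC): [MAIN] PC=5: NOP [depth=0]
Event 34 (EXEC): [MAIN] PC=6: NOP [depth=0]
Event 35 (EXEC): [MAIN] PC=7: HALT [depth=0]
Max depth observed: 2

Answer: 2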